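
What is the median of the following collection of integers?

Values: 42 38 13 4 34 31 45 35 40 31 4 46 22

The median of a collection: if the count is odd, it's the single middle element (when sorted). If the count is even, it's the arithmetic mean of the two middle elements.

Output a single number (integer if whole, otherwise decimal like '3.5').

Answer: 34

Derivation:
Step 1: insert 42 -> lo=[42] (size 1, max 42) hi=[] (size 0) -> median=42
Step 2: insert 38 -> lo=[38] (size 1, max 38) hi=[42] (size 1, min 42) -> median=40
Step 3: insert 13 -> lo=[13, 38] (size 2, max 38) hi=[42] (size 1, min 42) -> median=38
Step 4: insert 4 -> lo=[4, 13] (size 2, max 13) hi=[38, 42] (size 2, min 38) -> median=25.5
Step 5: insert 34 -> lo=[4, 13, 34] (size 3, max 34) hi=[38, 42] (size 2, min 38) -> median=34
Step 6: insert 31 -> lo=[4, 13, 31] (size 3, max 31) hi=[34, 38, 42] (size 3, min 34) -> median=32.5
Step 7: insert 45 -> lo=[4, 13, 31, 34] (size 4, max 34) hi=[38, 42, 45] (size 3, min 38) -> median=34
Step 8: insert 35 -> lo=[4, 13, 31, 34] (size 4, max 34) hi=[35, 38, 42, 45] (size 4, min 35) -> median=34.5
Step 9: insert 40 -> lo=[4, 13, 31, 34, 35] (size 5, max 35) hi=[38, 40, 42, 45] (size 4, min 38) -> median=35
Step 10: insert 31 -> lo=[4, 13, 31, 31, 34] (size 5, max 34) hi=[35, 38, 40, 42, 45] (size 5, min 35) -> median=34.5
Step 11: insert 4 -> lo=[4, 4, 13, 31, 31, 34] (size 6, max 34) hi=[35, 38, 40, 42, 45] (size 5, min 35) -> median=34
Step 12: insert 46 -> lo=[4, 4, 13, 31, 31, 34] (size 6, max 34) hi=[35, 38, 40, 42, 45, 46] (size 6, min 35) -> median=34.5
Step 13: insert 22 -> lo=[4, 4, 13, 22, 31, 31, 34] (size 7, max 34) hi=[35, 38, 40, 42, 45, 46] (size 6, min 35) -> median=34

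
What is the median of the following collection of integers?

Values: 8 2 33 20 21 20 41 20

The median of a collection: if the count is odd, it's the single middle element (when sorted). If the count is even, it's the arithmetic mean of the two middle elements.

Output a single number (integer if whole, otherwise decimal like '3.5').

Answer: 20

Derivation:
Step 1: insert 8 -> lo=[8] (size 1, max 8) hi=[] (size 0) -> median=8
Step 2: insert 2 -> lo=[2] (size 1, max 2) hi=[8] (size 1, min 8) -> median=5
Step 3: insert 33 -> lo=[2, 8] (size 2, max 8) hi=[33] (size 1, min 33) -> median=8
Step 4: insert 20 -> lo=[2, 8] (size 2, max 8) hi=[20, 33] (size 2, min 20) -> median=14
Step 5: insert 21 -> lo=[2, 8, 20] (size 3, max 20) hi=[21, 33] (size 2, min 21) -> median=20
Step 6: insert 20 -> lo=[2, 8, 20] (size 3, max 20) hi=[20, 21, 33] (size 3, min 20) -> median=20
Step 7: insert 41 -> lo=[2, 8, 20, 20] (size 4, max 20) hi=[21, 33, 41] (size 3, min 21) -> median=20
Step 8: insert 20 -> lo=[2, 8, 20, 20] (size 4, max 20) hi=[20, 21, 33, 41] (size 4, min 20) -> median=20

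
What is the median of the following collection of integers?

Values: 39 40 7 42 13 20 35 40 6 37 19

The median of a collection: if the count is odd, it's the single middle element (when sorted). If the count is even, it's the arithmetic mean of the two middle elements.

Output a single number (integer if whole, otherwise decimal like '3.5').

Answer: 35

Derivation:
Step 1: insert 39 -> lo=[39] (size 1, max 39) hi=[] (size 0) -> median=39
Step 2: insert 40 -> lo=[39] (size 1, max 39) hi=[40] (size 1, min 40) -> median=39.5
Step 3: insert 7 -> lo=[7, 39] (size 2, max 39) hi=[40] (size 1, min 40) -> median=39
Step 4: insert 42 -> lo=[7, 39] (size 2, max 39) hi=[40, 42] (size 2, min 40) -> median=39.5
Step 5: insert 13 -> lo=[7, 13, 39] (size 3, max 39) hi=[40, 42] (size 2, min 40) -> median=39
Step 6: insert 20 -> lo=[7, 13, 20] (size 3, max 20) hi=[39, 40, 42] (size 3, min 39) -> median=29.5
Step 7: insert 35 -> lo=[7, 13, 20, 35] (size 4, max 35) hi=[39, 40, 42] (size 3, min 39) -> median=35
Step 8: insert 40 -> lo=[7, 13, 20, 35] (size 4, max 35) hi=[39, 40, 40, 42] (size 4, min 39) -> median=37
Step 9: insert 6 -> lo=[6, 7, 13, 20, 35] (size 5, max 35) hi=[39, 40, 40, 42] (size 4, min 39) -> median=35
Step 10: insert 37 -> lo=[6, 7, 13, 20, 35] (size 5, max 35) hi=[37, 39, 40, 40, 42] (size 5, min 37) -> median=36
Step 11: insert 19 -> lo=[6, 7, 13, 19, 20, 35] (size 6, max 35) hi=[37, 39, 40, 40, 42] (size 5, min 37) -> median=35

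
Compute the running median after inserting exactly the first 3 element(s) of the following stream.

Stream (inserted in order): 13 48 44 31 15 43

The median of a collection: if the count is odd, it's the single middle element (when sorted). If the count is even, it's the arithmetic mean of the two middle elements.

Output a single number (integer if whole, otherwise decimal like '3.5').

Step 1: insert 13 -> lo=[13] (size 1, max 13) hi=[] (size 0) -> median=13
Step 2: insert 48 -> lo=[13] (size 1, max 13) hi=[48] (size 1, min 48) -> median=30.5
Step 3: insert 44 -> lo=[13, 44] (size 2, max 44) hi=[48] (size 1, min 48) -> median=44

Answer: 44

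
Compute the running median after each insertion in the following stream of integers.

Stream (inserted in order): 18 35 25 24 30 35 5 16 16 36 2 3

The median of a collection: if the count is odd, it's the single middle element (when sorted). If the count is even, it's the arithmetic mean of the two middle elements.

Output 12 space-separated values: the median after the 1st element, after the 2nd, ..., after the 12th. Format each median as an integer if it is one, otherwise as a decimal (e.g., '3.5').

Answer: 18 26.5 25 24.5 25 27.5 25 24.5 24 24.5 24 21

Derivation:
Step 1: insert 18 -> lo=[18] (size 1, max 18) hi=[] (size 0) -> median=18
Step 2: insert 35 -> lo=[18] (size 1, max 18) hi=[35] (size 1, min 35) -> median=26.5
Step 3: insert 25 -> lo=[18, 25] (size 2, max 25) hi=[35] (size 1, min 35) -> median=25
Step 4: insert 24 -> lo=[18, 24] (size 2, max 24) hi=[25, 35] (size 2, min 25) -> median=24.5
Step 5: insert 30 -> lo=[18, 24, 25] (size 3, max 25) hi=[30, 35] (size 2, min 30) -> median=25
Step 6: insert 35 -> lo=[18, 24, 25] (size 3, max 25) hi=[30, 35, 35] (size 3, min 30) -> median=27.5
Step 7: insert 5 -> lo=[5, 18, 24, 25] (size 4, max 25) hi=[30, 35, 35] (size 3, min 30) -> median=25
Step 8: insert 16 -> lo=[5, 16, 18, 24] (size 4, max 24) hi=[25, 30, 35, 35] (size 4, min 25) -> median=24.5
Step 9: insert 16 -> lo=[5, 16, 16, 18, 24] (size 5, max 24) hi=[25, 30, 35, 35] (size 4, min 25) -> median=24
Step 10: insert 36 -> lo=[5, 16, 16, 18, 24] (size 5, max 24) hi=[25, 30, 35, 35, 36] (size 5, min 25) -> median=24.5
Step 11: insert 2 -> lo=[2, 5, 16, 16, 18, 24] (size 6, max 24) hi=[25, 30, 35, 35, 36] (size 5, min 25) -> median=24
Step 12: insert 3 -> lo=[2, 3, 5, 16, 16, 18] (size 6, max 18) hi=[24, 25, 30, 35, 35, 36] (size 6, min 24) -> median=21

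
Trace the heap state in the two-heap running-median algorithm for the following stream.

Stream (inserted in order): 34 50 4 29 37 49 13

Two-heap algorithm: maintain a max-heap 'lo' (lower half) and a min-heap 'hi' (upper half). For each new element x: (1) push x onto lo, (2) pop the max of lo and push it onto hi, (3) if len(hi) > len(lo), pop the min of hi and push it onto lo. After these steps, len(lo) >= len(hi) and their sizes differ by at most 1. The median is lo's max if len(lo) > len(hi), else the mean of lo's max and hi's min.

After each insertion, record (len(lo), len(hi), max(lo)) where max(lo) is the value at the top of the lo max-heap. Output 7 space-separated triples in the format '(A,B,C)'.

Answer: (1,0,34) (1,1,34) (2,1,34) (2,2,29) (3,2,34) (3,3,34) (4,3,34)

Derivation:
Step 1: insert 34 -> lo=[34] hi=[] -> (len(lo)=1, len(hi)=0, max(lo)=34)
Step 2: insert 50 -> lo=[34] hi=[50] -> (len(lo)=1, len(hi)=1, max(lo)=34)
Step 3: insert 4 -> lo=[4, 34] hi=[50] -> (len(lo)=2, len(hi)=1, max(lo)=34)
Step 4: insert 29 -> lo=[4, 29] hi=[34, 50] -> (len(lo)=2, len(hi)=2, max(lo)=29)
Step 5: insert 37 -> lo=[4, 29, 34] hi=[37, 50] -> (len(lo)=3, len(hi)=2, max(lo)=34)
Step 6: insert 49 -> lo=[4, 29, 34] hi=[37, 49, 50] -> (len(lo)=3, len(hi)=3, max(lo)=34)
Step 7: insert 13 -> lo=[4, 13, 29, 34] hi=[37, 49, 50] -> (len(lo)=4, len(hi)=3, max(lo)=34)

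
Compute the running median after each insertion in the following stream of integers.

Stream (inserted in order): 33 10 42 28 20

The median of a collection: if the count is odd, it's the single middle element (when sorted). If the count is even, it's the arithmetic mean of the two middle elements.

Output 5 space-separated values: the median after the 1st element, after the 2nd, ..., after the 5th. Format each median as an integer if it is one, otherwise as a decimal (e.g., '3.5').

Step 1: insert 33 -> lo=[33] (size 1, max 33) hi=[] (size 0) -> median=33
Step 2: insert 10 -> lo=[10] (size 1, max 10) hi=[33] (size 1, min 33) -> median=21.5
Step 3: insert 42 -> lo=[10, 33] (size 2, max 33) hi=[42] (size 1, min 42) -> median=33
Step 4: insert 28 -> lo=[10, 28] (size 2, max 28) hi=[33, 42] (size 2, min 33) -> median=30.5
Step 5: insert 20 -> lo=[10, 20, 28] (size 3, max 28) hi=[33, 42] (size 2, min 33) -> median=28

Answer: 33 21.5 33 30.5 28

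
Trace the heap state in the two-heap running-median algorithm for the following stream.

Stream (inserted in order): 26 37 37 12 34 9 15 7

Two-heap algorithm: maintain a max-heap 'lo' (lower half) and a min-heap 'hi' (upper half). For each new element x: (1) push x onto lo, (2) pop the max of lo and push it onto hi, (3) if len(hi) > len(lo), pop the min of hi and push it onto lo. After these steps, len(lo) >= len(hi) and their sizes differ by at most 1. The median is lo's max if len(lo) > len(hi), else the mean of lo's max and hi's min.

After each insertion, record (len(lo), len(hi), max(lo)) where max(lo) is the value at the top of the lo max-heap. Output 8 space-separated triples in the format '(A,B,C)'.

Answer: (1,0,26) (1,1,26) (2,1,37) (2,2,26) (3,2,34) (3,3,26) (4,3,26) (4,4,15)

Derivation:
Step 1: insert 26 -> lo=[26] hi=[] -> (len(lo)=1, len(hi)=0, max(lo)=26)
Step 2: insert 37 -> lo=[26] hi=[37] -> (len(lo)=1, len(hi)=1, max(lo)=26)
Step 3: insert 37 -> lo=[26, 37] hi=[37] -> (len(lo)=2, len(hi)=1, max(lo)=37)
Step 4: insert 12 -> lo=[12, 26] hi=[37, 37] -> (len(lo)=2, len(hi)=2, max(lo)=26)
Step 5: insert 34 -> lo=[12, 26, 34] hi=[37, 37] -> (len(lo)=3, len(hi)=2, max(lo)=34)
Step 6: insert 9 -> lo=[9, 12, 26] hi=[34, 37, 37] -> (len(lo)=3, len(hi)=3, max(lo)=26)
Step 7: insert 15 -> lo=[9, 12, 15, 26] hi=[34, 37, 37] -> (len(lo)=4, len(hi)=3, max(lo)=26)
Step 8: insert 7 -> lo=[7, 9, 12, 15] hi=[26, 34, 37, 37] -> (len(lo)=4, len(hi)=4, max(lo)=15)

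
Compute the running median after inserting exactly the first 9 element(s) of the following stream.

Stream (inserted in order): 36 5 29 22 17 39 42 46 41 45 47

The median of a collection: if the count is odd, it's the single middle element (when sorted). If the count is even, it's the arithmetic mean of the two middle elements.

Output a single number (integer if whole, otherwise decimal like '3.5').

Answer: 36

Derivation:
Step 1: insert 36 -> lo=[36] (size 1, max 36) hi=[] (size 0) -> median=36
Step 2: insert 5 -> lo=[5] (size 1, max 5) hi=[36] (size 1, min 36) -> median=20.5
Step 3: insert 29 -> lo=[5, 29] (size 2, max 29) hi=[36] (size 1, min 36) -> median=29
Step 4: insert 22 -> lo=[5, 22] (size 2, max 22) hi=[29, 36] (size 2, min 29) -> median=25.5
Step 5: insert 17 -> lo=[5, 17, 22] (size 3, max 22) hi=[29, 36] (size 2, min 29) -> median=22
Step 6: insert 39 -> lo=[5, 17, 22] (size 3, max 22) hi=[29, 36, 39] (size 3, min 29) -> median=25.5
Step 7: insert 42 -> lo=[5, 17, 22, 29] (size 4, max 29) hi=[36, 39, 42] (size 3, min 36) -> median=29
Step 8: insert 46 -> lo=[5, 17, 22, 29] (size 4, max 29) hi=[36, 39, 42, 46] (size 4, min 36) -> median=32.5
Step 9: insert 41 -> lo=[5, 17, 22, 29, 36] (size 5, max 36) hi=[39, 41, 42, 46] (size 4, min 39) -> median=36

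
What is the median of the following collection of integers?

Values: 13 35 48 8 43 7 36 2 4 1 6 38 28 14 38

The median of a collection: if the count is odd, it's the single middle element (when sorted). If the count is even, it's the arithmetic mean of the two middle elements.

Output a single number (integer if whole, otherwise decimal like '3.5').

Step 1: insert 13 -> lo=[13] (size 1, max 13) hi=[] (size 0) -> median=13
Step 2: insert 35 -> lo=[13] (size 1, max 13) hi=[35] (size 1, min 35) -> median=24
Step 3: insert 48 -> lo=[13, 35] (size 2, max 35) hi=[48] (size 1, min 48) -> median=35
Step 4: insert 8 -> lo=[8, 13] (size 2, max 13) hi=[35, 48] (size 2, min 35) -> median=24
Step 5: insert 43 -> lo=[8, 13, 35] (size 3, max 35) hi=[43, 48] (size 2, min 43) -> median=35
Step 6: insert 7 -> lo=[7, 8, 13] (size 3, max 13) hi=[35, 43, 48] (size 3, min 35) -> median=24
Step 7: insert 36 -> lo=[7, 8, 13, 35] (size 4, max 35) hi=[36, 43, 48] (size 3, min 36) -> median=35
Step 8: insert 2 -> lo=[2, 7, 8, 13] (size 4, max 13) hi=[35, 36, 43, 48] (size 4, min 35) -> median=24
Step 9: insert 4 -> lo=[2, 4, 7, 8, 13] (size 5, max 13) hi=[35, 36, 43, 48] (size 4, min 35) -> median=13
Step 10: insert 1 -> lo=[1, 2, 4, 7, 8] (size 5, max 8) hi=[13, 35, 36, 43, 48] (size 5, min 13) -> median=10.5
Step 11: insert 6 -> lo=[1, 2, 4, 6, 7, 8] (size 6, max 8) hi=[13, 35, 36, 43, 48] (size 5, min 13) -> median=8
Step 12: insert 38 -> lo=[1, 2, 4, 6, 7, 8] (size 6, max 8) hi=[13, 35, 36, 38, 43, 48] (size 6, min 13) -> median=10.5
Step 13: insert 28 -> lo=[1, 2, 4, 6, 7, 8, 13] (size 7, max 13) hi=[28, 35, 36, 38, 43, 48] (size 6, min 28) -> median=13
Step 14: insert 14 -> lo=[1, 2, 4, 6, 7, 8, 13] (size 7, max 13) hi=[14, 28, 35, 36, 38, 43, 48] (size 7, min 14) -> median=13.5
Step 15: insert 38 -> lo=[1, 2, 4, 6, 7, 8, 13, 14] (size 8, max 14) hi=[28, 35, 36, 38, 38, 43, 48] (size 7, min 28) -> median=14

Answer: 14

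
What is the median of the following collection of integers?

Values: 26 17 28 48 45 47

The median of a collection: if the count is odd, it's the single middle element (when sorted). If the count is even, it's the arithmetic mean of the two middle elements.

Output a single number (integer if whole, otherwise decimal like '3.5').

Step 1: insert 26 -> lo=[26] (size 1, max 26) hi=[] (size 0) -> median=26
Step 2: insert 17 -> lo=[17] (size 1, max 17) hi=[26] (size 1, min 26) -> median=21.5
Step 3: insert 28 -> lo=[17, 26] (size 2, max 26) hi=[28] (size 1, min 28) -> median=26
Step 4: insert 48 -> lo=[17, 26] (size 2, max 26) hi=[28, 48] (size 2, min 28) -> median=27
Step 5: insert 45 -> lo=[17, 26, 28] (size 3, max 28) hi=[45, 48] (size 2, min 45) -> median=28
Step 6: insert 47 -> lo=[17, 26, 28] (size 3, max 28) hi=[45, 47, 48] (size 3, min 45) -> median=36.5

Answer: 36.5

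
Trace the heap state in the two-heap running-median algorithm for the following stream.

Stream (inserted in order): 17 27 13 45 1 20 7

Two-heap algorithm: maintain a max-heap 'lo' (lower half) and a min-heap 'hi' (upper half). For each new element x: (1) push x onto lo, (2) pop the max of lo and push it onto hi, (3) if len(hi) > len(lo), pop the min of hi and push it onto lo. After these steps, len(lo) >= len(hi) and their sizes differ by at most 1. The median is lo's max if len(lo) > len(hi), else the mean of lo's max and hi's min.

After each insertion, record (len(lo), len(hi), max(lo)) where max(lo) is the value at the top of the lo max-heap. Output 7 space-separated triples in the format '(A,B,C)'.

Step 1: insert 17 -> lo=[17] hi=[] -> (len(lo)=1, len(hi)=0, max(lo)=17)
Step 2: insert 27 -> lo=[17] hi=[27] -> (len(lo)=1, len(hi)=1, max(lo)=17)
Step 3: insert 13 -> lo=[13, 17] hi=[27] -> (len(lo)=2, len(hi)=1, max(lo)=17)
Step 4: insert 45 -> lo=[13, 17] hi=[27, 45] -> (len(lo)=2, len(hi)=2, max(lo)=17)
Step 5: insert 1 -> lo=[1, 13, 17] hi=[27, 45] -> (len(lo)=3, len(hi)=2, max(lo)=17)
Step 6: insert 20 -> lo=[1, 13, 17] hi=[20, 27, 45] -> (len(lo)=3, len(hi)=3, max(lo)=17)
Step 7: insert 7 -> lo=[1, 7, 13, 17] hi=[20, 27, 45] -> (len(lo)=4, len(hi)=3, max(lo)=17)

Answer: (1,0,17) (1,1,17) (2,1,17) (2,2,17) (3,2,17) (3,3,17) (4,3,17)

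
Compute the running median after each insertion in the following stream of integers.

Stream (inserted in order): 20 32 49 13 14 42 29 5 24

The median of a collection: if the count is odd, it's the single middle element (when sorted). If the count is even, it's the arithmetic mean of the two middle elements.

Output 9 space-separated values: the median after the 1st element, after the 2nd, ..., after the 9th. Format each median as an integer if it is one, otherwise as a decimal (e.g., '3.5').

Step 1: insert 20 -> lo=[20] (size 1, max 20) hi=[] (size 0) -> median=20
Step 2: insert 32 -> lo=[20] (size 1, max 20) hi=[32] (size 1, min 32) -> median=26
Step 3: insert 49 -> lo=[20, 32] (size 2, max 32) hi=[49] (size 1, min 49) -> median=32
Step 4: insert 13 -> lo=[13, 20] (size 2, max 20) hi=[32, 49] (size 2, min 32) -> median=26
Step 5: insert 14 -> lo=[13, 14, 20] (size 3, max 20) hi=[32, 49] (size 2, min 32) -> median=20
Step 6: insert 42 -> lo=[13, 14, 20] (size 3, max 20) hi=[32, 42, 49] (size 3, min 32) -> median=26
Step 7: insert 29 -> lo=[13, 14, 20, 29] (size 4, max 29) hi=[32, 42, 49] (size 3, min 32) -> median=29
Step 8: insert 5 -> lo=[5, 13, 14, 20] (size 4, max 20) hi=[29, 32, 42, 49] (size 4, min 29) -> median=24.5
Step 9: insert 24 -> lo=[5, 13, 14, 20, 24] (size 5, max 24) hi=[29, 32, 42, 49] (size 4, min 29) -> median=24

Answer: 20 26 32 26 20 26 29 24.5 24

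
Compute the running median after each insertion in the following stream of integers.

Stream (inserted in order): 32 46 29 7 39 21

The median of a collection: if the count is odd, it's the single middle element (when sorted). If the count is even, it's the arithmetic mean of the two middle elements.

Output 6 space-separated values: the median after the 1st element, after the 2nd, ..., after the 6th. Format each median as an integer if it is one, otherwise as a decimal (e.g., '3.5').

Step 1: insert 32 -> lo=[32] (size 1, max 32) hi=[] (size 0) -> median=32
Step 2: insert 46 -> lo=[32] (size 1, max 32) hi=[46] (size 1, min 46) -> median=39
Step 3: insert 29 -> lo=[29, 32] (size 2, max 32) hi=[46] (size 1, min 46) -> median=32
Step 4: insert 7 -> lo=[7, 29] (size 2, max 29) hi=[32, 46] (size 2, min 32) -> median=30.5
Step 5: insert 39 -> lo=[7, 29, 32] (size 3, max 32) hi=[39, 46] (size 2, min 39) -> median=32
Step 6: insert 21 -> lo=[7, 21, 29] (size 3, max 29) hi=[32, 39, 46] (size 3, min 32) -> median=30.5

Answer: 32 39 32 30.5 32 30.5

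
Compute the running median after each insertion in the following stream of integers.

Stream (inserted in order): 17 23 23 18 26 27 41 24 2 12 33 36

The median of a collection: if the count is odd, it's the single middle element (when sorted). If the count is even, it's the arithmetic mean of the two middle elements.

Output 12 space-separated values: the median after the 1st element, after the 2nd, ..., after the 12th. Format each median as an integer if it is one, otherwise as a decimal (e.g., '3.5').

Step 1: insert 17 -> lo=[17] (size 1, max 17) hi=[] (size 0) -> median=17
Step 2: insert 23 -> lo=[17] (size 1, max 17) hi=[23] (size 1, min 23) -> median=20
Step 3: insert 23 -> lo=[17, 23] (size 2, max 23) hi=[23] (size 1, min 23) -> median=23
Step 4: insert 18 -> lo=[17, 18] (size 2, max 18) hi=[23, 23] (size 2, min 23) -> median=20.5
Step 5: insert 26 -> lo=[17, 18, 23] (size 3, max 23) hi=[23, 26] (size 2, min 23) -> median=23
Step 6: insert 27 -> lo=[17, 18, 23] (size 3, max 23) hi=[23, 26, 27] (size 3, min 23) -> median=23
Step 7: insert 41 -> lo=[17, 18, 23, 23] (size 4, max 23) hi=[26, 27, 41] (size 3, min 26) -> median=23
Step 8: insert 24 -> lo=[17, 18, 23, 23] (size 4, max 23) hi=[24, 26, 27, 41] (size 4, min 24) -> median=23.5
Step 9: insert 2 -> lo=[2, 17, 18, 23, 23] (size 5, max 23) hi=[24, 26, 27, 41] (size 4, min 24) -> median=23
Step 10: insert 12 -> lo=[2, 12, 17, 18, 23] (size 5, max 23) hi=[23, 24, 26, 27, 41] (size 5, min 23) -> median=23
Step 11: insert 33 -> lo=[2, 12, 17, 18, 23, 23] (size 6, max 23) hi=[24, 26, 27, 33, 41] (size 5, min 24) -> median=23
Step 12: insert 36 -> lo=[2, 12, 17, 18, 23, 23] (size 6, max 23) hi=[24, 26, 27, 33, 36, 41] (size 6, min 24) -> median=23.5

Answer: 17 20 23 20.5 23 23 23 23.5 23 23 23 23.5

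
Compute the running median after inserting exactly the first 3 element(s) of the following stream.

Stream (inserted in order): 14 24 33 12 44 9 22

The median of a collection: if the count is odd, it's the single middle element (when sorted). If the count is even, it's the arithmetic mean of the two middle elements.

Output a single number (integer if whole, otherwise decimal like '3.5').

Step 1: insert 14 -> lo=[14] (size 1, max 14) hi=[] (size 0) -> median=14
Step 2: insert 24 -> lo=[14] (size 1, max 14) hi=[24] (size 1, min 24) -> median=19
Step 3: insert 33 -> lo=[14, 24] (size 2, max 24) hi=[33] (size 1, min 33) -> median=24

Answer: 24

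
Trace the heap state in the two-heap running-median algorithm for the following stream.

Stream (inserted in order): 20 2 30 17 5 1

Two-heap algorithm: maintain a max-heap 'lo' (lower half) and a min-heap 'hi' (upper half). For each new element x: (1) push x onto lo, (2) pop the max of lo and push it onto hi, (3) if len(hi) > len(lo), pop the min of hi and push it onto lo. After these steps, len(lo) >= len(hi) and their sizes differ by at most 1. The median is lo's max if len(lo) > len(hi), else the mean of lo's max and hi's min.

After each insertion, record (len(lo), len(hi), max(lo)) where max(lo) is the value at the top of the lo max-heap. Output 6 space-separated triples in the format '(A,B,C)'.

Step 1: insert 20 -> lo=[20] hi=[] -> (len(lo)=1, len(hi)=0, max(lo)=20)
Step 2: insert 2 -> lo=[2] hi=[20] -> (len(lo)=1, len(hi)=1, max(lo)=2)
Step 3: insert 30 -> lo=[2, 20] hi=[30] -> (len(lo)=2, len(hi)=1, max(lo)=20)
Step 4: insert 17 -> lo=[2, 17] hi=[20, 30] -> (len(lo)=2, len(hi)=2, max(lo)=17)
Step 5: insert 5 -> lo=[2, 5, 17] hi=[20, 30] -> (len(lo)=3, len(hi)=2, max(lo)=17)
Step 6: insert 1 -> lo=[1, 2, 5] hi=[17, 20, 30] -> (len(lo)=3, len(hi)=3, max(lo)=5)

Answer: (1,0,20) (1,1,2) (2,1,20) (2,2,17) (3,2,17) (3,3,5)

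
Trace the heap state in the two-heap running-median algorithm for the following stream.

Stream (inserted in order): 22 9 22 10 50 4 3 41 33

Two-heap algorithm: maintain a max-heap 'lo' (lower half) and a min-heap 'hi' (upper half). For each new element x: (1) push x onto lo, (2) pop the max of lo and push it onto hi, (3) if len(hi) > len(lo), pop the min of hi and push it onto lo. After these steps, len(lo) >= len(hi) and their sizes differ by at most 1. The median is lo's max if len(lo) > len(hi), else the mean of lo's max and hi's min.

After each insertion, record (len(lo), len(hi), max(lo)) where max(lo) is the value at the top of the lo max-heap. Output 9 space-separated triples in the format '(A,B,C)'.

Step 1: insert 22 -> lo=[22] hi=[] -> (len(lo)=1, len(hi)=0, max(lo)=22)
Step 2: insert 9 -> lo=[9] hi=[22] -> (len(lo)=1, len(hi)=1, max(lo)=9)
Step 3: insert 22 -> lo=[9, 22] hi=[22] -> (len(lo)=2, len(hi)=1, max(lo)=22)
Step 4: insert 10 -> lo=[9, 10] hi=[22, 22] -> (len(lo)=2, len(hi)=2, max(lo)=10)
Step 5: insert 50 -> lo=[9, 10, 22] hi=[22, 50] -> (len(lo)=3, len(hi)=2, max(lo)=22)
Step 6: insert 4 -> lo=[4, 9, 10] hi=[22, 22, 50] -> (len(lo)=3, len(hi)=3, max(lo)=10)
Step 7: insert 3 -> lo=[3, 4, 9, 10] hi=[22, 22, 50] -> (len(lo)=4, len(hi)=3, max(lo)=10)
Step 8: insert 41 -> lo=[3, 4, 9, 10] hi=[22, 22, 41, 50] -> (len(lo)=4, len(hi)=4, max(lo)=10)
Step 9: insert 33 -> lo=[3, 4, 9, 10, 22] hi=[22, 33, 41, 50] -> (len(lo)=5, len(hi)=4, max(lo)=22)

Answer: (1,0,22) (1,1,9) (2,1,22) (2,2,10) (3,2,22) (3,3,10) (4,3,10) (4,4,10) (5,4,22)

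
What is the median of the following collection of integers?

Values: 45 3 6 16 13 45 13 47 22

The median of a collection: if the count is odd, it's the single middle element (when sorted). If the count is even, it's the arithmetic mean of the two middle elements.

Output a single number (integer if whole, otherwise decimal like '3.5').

Answer: 16

Derivation:
Step 1: insert 45 -> lo=[45] (size 1, max 45) hi=[] (size 0) -> median=45
Step 2: insert 3 -> lo=[3] (size 1, max 3) hi=[45] (size 1, min 45) -> median=24
Step 3: insert 6 -> lo=[3, 6] (size 2, max 6) hi=[45] (size 1, min 45) -> median=6
Step 4: insert 16 -> lo=[3, 6] (size 2, max 6) hi=[16, 45] (size 2, min 16) -> median=11
Step 5: insert 13 -> lo=[3, 6, 13] (size 3, max 13) hi=[16, 45] (size 2, min 16) -> median=13
Step 6: insert 45 -> lo=[3, 6, 13] (size 3, max 13) hi=[16, 45, 45] (size 3, min 16) -> median=14.5
Step 7: insert 13 -> lo=[3, 6, 13, 13] (size 4, max 13) hi=[16, 45, 45] (size 3, min 16) -> median=13
Step 8: insert 47 -> lo=[3, 6, 13, 13] (size 4, max 13) hi=[16, 45, 45, 47] (size 4, min 16) -> median=14.5
Step 9: insert 22 -> lo=[3, 6, 13, 13, 16] (size 5, max 16) hi=[22, 45, 45, 47] (size 4, min 22) -> median=16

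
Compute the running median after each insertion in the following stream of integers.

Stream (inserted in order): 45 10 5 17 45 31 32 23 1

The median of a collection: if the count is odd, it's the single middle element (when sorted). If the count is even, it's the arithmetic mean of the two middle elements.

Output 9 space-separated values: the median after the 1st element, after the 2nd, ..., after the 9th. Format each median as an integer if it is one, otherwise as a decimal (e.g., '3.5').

Answer: 45 27.5 10 13.5 17 24 31 27 23

Derivation:
Step 1: insert 45 -> lo=[45] (size 1, max 45) hi=[] (size 0) -> median=45
Step 2: insert 10 -> lo=[10] (size 1, max 10) hi=[45] (size 1, min 45) -> median=27.5
Step 3: insert 5 -> lo=[5, 10] (size 2, max 10) hi=[45] (size 1, min 45) -> median=10
Step 4: insert 17 -> lo=[5, 10] (size 2, max 10) hi=[17, 45] (size 2, min 17) -> median=13.5
Step 5: insert 45 -> lo=[5, 10, 17] (size 3, max 17) hi=[45, 45] (size 2, min 45) -> median=17
Step 6: insert 31 -> lo=[5, 10, 17] (size 3, max 17) hi=[31, 45, 45] (size 3, min 31) -> median=24
Step 7: insert 32 -> lo=[5, 10, 17, 31] (size 4, max 31) hi=[32, 45, 45] (size 3, min 32) -> median=31
Step 8: insert 23 -> lo=[5, 10, 17, 23] (size 4, max 23) hi=[31, 32, 45, 45] (size 4, min 31) -> median=27
Step 9: insert 1 -> lo=[1, 5, 10, 17, 23] (size 5, max 23) hi=[31, 32, 45, 45] (size 4, min 31) -> median=23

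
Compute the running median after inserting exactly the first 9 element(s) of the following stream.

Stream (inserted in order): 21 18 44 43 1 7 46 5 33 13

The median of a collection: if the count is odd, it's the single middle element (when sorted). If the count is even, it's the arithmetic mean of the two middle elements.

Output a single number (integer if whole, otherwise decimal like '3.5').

Answer: 21

Derivation:
Step 1: insert 21 -> lo=[21] (size 1, max 21) hi=[] (size 0) -> median=21
Step 2: insert 18 -> lo=[18] (size 1, max 18) hi=[21] (size 1, min 21) -> median=19.5
Step 3: insert 44 -> lo=[18, 21] (size 2, max 21) hi=[44] (size 1, min 44) -> median=21
Step 4: insert 43 -> lo=[18, 21] (size 2, max 21) hi=[43, 44] (size 2, min 43) -> median=32
Step 5: insert 1 -> lo=[1, 18, 21] (size 3, max 21) hi=[43, 44] (size 2, min 43) -> median=21
Step 6: insert 7 -> lo=[1, 7, 18] (size 3, max 18) hi=[21, 43, 44] (size 3, min 21) -> median=19.5
Step 7: insert 46 -> lo=[1, 7, 18, 21] (size 4, max 21) hi=[43, 44, 46] (size 3, min 43) -> median=21
Step 8: insert 5 -> lo=[1, 5, 7, 18] (size 4, max 18) hi=[21, 43, 44, 46] (size 4, min 21) -> median=19.5
Step 9: insert 33 -> lo=[1, 5, 7, 18, 21] (size 5, max 21) hi=[33, 43, 44, 46] (size 4, min 33) -> median=21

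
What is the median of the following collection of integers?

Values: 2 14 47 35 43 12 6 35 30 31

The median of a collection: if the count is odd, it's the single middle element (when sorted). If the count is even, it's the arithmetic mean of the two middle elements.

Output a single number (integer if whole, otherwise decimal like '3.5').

Step 1: insert 2 -> lo=[2] (size 1, max 2) hi=[] (size 0) -> median=2
Step 2: insert 14 -> lo=[2] (size 1, max 2) hi=[14] (size 1, min 14) -> median=8
Step 3: insert 47 -> lo=[2, 14] (size 2, max 14) hi=[47] (size 1, min 47) -> median=14
Step 4: insert 35 -> lo=[2, 14] (size 2, max 14) hi=[35, 47] (size 2, min 35) -> median=24.5
Step 5: insert 43 -> lo=[2, 14, 35] (size 3, max 35) hi=[43, 47] (size 2, min 43) -> median=35
Step 6: insert 12 -> lo=[2, 12, 14] (size 3, max 14) hi=[35, 43, 47] (size 3, min 35) -> median=24.5
Step 7: insert 6 -> lo=[2, 6, 12, 14] (size 4, max 14) hi=[35, 43, 47] (size 3, min 35) -> median=14
Step 8: insert 35 -> lo=[2, 6, 12, 14] (size 4, max 14) hi=[35, 35, 43, 47] (size 4, min 35) -> median=24.5
Step 9: insert 30 -> lo=[2, 6, 12, 14, 30] (size 5, max 30) hi=[35, 35, 43, 47] (size 4, min 35) -> median=30
Step 10: insert 31 -> lo=[2, 6, 12, 14, 30] (size 5, max 30) hi=[31, 35, 35, 43, 47] (size 5, min 31) -> median=30.5

Answer: 30.5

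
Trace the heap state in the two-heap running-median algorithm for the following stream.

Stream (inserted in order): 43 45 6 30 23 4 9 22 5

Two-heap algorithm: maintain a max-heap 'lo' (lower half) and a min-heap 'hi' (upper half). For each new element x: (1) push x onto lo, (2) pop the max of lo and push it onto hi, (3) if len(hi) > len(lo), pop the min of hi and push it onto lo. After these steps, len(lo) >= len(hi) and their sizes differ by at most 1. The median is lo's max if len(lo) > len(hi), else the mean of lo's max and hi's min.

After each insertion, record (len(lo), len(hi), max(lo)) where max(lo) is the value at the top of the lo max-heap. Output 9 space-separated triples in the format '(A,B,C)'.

Step 1: insert 43 -> lo=[43] hi=[] -> (len(lo)=1, len(hi)=0, max(lo)=43)
Step 2: insert 45 -> lo=[43] hi=[45] -> (len(lo)=1, len(hi)=1, max(lo)=43)
Step 3: insert 6 -> lo=[6, 43] hi=[45] -> (len(lo)=2, len(hi)=1, max(lo)=43)
Step 4: insert 30 -> lo=[6, 30] hi=[43, 45] -> (len(lo)=2, len(hi)=2, max(lo)=30)
Step 5: insert 23 -> lo=[6, 23, 30] hi=[43, 45] -> (len(lo)=3, len(hi)=2, max(lo)=30)
Step 6: insert 4 -> lo=[4, 6, 23] hi=[30, 43, 45] -> (len(lo)=3, len(hi)=3, max(lo)=23)
Step 7: insert 9 -> lo=[4, 6, 9, 23] hi=[30, 43, 45] -> (len(lo)=4, len(hi)=3, max(lo)=23)
Step 8: insert 22 -> lo=[4, 6, 9, 22] hi=[23, 30, 43, 45] -> (len(lo)=4, len(hi)=4, max(lo)=22)
Step 9: insert 5 -> lo=[4, 5, 6, 9, 22] hi=[23, 30, 43, 45] -> (len(lo)=5, len(hi)=4, max(lo)=22)

Answer: (1,0,43) (1,1,43) (2,1,43) (2,2,30) (3,2,30) (3,3,23) (4,3,23) (4,4,22) (5,4,22)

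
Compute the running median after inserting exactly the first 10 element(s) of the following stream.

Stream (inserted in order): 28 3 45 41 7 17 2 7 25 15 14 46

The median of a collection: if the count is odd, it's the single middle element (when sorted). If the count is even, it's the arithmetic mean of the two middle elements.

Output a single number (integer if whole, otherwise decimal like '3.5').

Answer: 16

Derivation:
Step 1: insert 28 -> lo=[28] (size 1, max 28) hi=[] (size 0) -> median=28
Step 2: insert 3 -> lo=[3] (size 1, max 3) hi=[28] (size 1, min 28) -> median=15.5
Step 3: insert 45 -> lo=[3, 28] (size 2, max 28) hi=[45] (size 1, min 45) -> median=28
Step 4: insert 41 -> lo=[3, 28] (size 2, max 28) hi=[41, 45] (size 2, min 41) -> median=34.5
Step 5: insert 7 -> lo=[3, 7, 28] (size 3, max 28) hi=[41, 45] (size 2, min 41) -> median=28
Step 6: insert 17 -> lo=[3, 7, 17] (size 3, max 17) hi=[28, 41, 45] (size 3, min 28) -> median=22.5
Step 7: insert 2 -> lo=[2, 3, 7, 17] (size 4, max 17) hi=[28, 41, 45] (size 3, min 28) -> median=17
Step 8: insert 7 -> lo=[2, 3, 7, 7] (size 4, max 7) hi=[17, 28, 41, 45] (size 4, min 17) -> median=12
Step 9: insert 25 -> lo=[2, 3, 7, 7, 17] (size 5, max 17) hi=[25, 28, 41, 45] (size 4, min 25) -> median=17
Step 10: insert 15 -> lo=[2, 3, 7, 7, 15] (size 5, max 15) hi=[17, 25, 28, 41, 45] (size 5, min 17) -> median=16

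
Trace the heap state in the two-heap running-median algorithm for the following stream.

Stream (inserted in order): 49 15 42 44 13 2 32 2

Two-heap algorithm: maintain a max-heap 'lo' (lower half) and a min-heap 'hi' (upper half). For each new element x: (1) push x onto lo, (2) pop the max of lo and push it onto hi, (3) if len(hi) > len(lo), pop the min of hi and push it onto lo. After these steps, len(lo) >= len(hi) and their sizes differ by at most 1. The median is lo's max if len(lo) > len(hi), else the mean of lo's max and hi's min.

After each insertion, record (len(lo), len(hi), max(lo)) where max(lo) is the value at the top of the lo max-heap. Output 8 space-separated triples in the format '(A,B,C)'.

Answer: (1,0,49) (1,1,15) (2,1,42) (2,2,42) (3,2,42) (3,3,15) (4,3,32) (4,4,15)

Derivation:
Step 1: insert 49 -> lo=[49] hi=[] -> (len(lo)=1, len(hi)=0, max(lo)=49)
Step 2: insert 15 -> lo=[15] hi=[49] -> (len(lo)=1, len(hi)=1, max(lo)=15)
Step 3: insert 42 -> lo=[15, 42] hi=[49] -> (len(lo)=2, len(hi)=1, max(lo)=42)
Step 4: insert 44 -> lo=[15, 42] hi=[44, 49] -> (len(lo)=2, len(hi)=2, max(lo)=42)
Step 5: insert 13 -> lo=[13, 15, 42] hi=[44, 49] -> (len(lo)=3, len(hi)=2, max(lo)=42)
Step 6: insert 2 -> lo=[2, 13, 15] hi=[42, 44, 49] -> (len(lo)=3, len(hi)=3, max(lo)=15)
Step 7: insert 32 -> lo=[2, 13, 15, 32] hi=[42, 44, 49] -> (len(lo)=4, len(hi)=3, max(lo)=32)
Step 8: insert 2 -> lo=[2, 2, 13, 15] hi=[32, 42, 44, 49] -> (len(lo)=4, len(hi)=4, max(lo)=15)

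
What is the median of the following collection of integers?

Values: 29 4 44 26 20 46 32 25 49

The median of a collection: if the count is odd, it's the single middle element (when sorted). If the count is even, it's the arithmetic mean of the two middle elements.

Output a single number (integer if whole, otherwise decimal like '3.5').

Answer: 29

Derivation:
Step 1: insert 29 -> lo=[29] (size 1, max 29) hi=[] (size 0) -> median=29
Step 2: insert 4 -> lo=[4] (size 1, max 4) hi=[29] (size 1, min 29) -> median=16.5
Step 3: insert 44 -> lo=[4, 29] (size 2, max 29) hi=[44] (size 1, min 44) -> median=29
Step 4: insert 26 -> lo=[4, 26] (size 2, max 26) hi=[29, 44] (size 2, min 29) -> median=27.5
Step 5: insert 20 -> lo=[4, 20, 26] (size 3, max 26) hi=[29, 44] (size 2, min 29) -> median=26
Step 6: insert 46 -> lo=[4, 20, 26] (size 3, max 26) hi=[29, 44, 46] (size 3, min 29) -> median=27.5
Step 7: insert 32 -> lo=[4, 20, 26, 29] (size 4, max 29) hi=[32, 44, 46] (size 3, min 32) -> median=29
Step 8: insert 25 -> lo=[4, 20, 25, 26] (size 4, max 26) hi=[29, 32, 44, 46] (size 4, min 29) -> median=27.5
Step 9: insert 49 -> lo=[4, 20, 25, 26, 29] (size 5, max 29) hi=[32, 44, 46, 49] (size 4, min 32) -> median=29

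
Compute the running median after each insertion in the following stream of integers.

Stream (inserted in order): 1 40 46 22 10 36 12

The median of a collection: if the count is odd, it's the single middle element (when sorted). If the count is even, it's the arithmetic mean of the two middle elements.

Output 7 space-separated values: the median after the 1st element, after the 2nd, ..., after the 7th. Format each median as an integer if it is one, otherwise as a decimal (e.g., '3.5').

Answer: 1 20.5 40 31 22 29 22

Derivation:
Step 1: insert 1 -> lo=[1] (size 1, max 1) hi=[] (size 0) -> median=1
Step 2: insert 40 -> lo=[1] (size 1, max 1) hi=[40] (size 1, min 40) -> median=20.5
Step 3: insert 46 -> lo=[1, 40] (size 2, max 40) hi=[46] (size 1, min 46) -> median=40
Step 4: insert 22 -> lo=[1, 22] (size 2, max 22) hi=[40, 46] (size 2, min 40) -> median=31
Step 5: insert 10 -> lo=[1, 10, 22] (size 3, max 22) hi=[40, 46] (size 2, min 40) -> median=22
Step 6: insert 36 -> lo=[1, 10, 22] (size 3, max 22) hi=[36, 40, 46] (size 3, min 36) -> median=29
Step 7: insert 12 -> lo=[1, 10, 12, 22] (size 4, max 22) hi=[36, 40, 46] (size 3, min 36) -> median=22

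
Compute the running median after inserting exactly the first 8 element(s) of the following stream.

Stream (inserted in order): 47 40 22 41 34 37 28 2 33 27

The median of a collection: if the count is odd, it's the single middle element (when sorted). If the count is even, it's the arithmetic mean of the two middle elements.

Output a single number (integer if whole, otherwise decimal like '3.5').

Step 1: insert 47 -> lo=[47] (size 1, max 47) hi=[] (size 0) -> median=47
Step 2: insert 40 -> lo=[40] (size 1, max 40) hi=[47] (size 1, min 47) -> median=43.5
Step 3: insert 22 -> lo=[22, 40] (size 2, max 40) hi=[47] (size 1, min 47) -> median=40
Step 4: insert 41 -> lo=[22, 40] (size 2, max 40) hi=[41, 47] (size 2, min 41) -> median=40.5
Step 5: insert 34 -> lo=[22, 34, 40] (size 3, max 40) hi=[41, 47] (size 2, min 41) -> median=40
Step 6: insert 37 -> lo=[22, 34, 37] (size 3, max 37) hi=[40, 41, 47] (size 3, min 40) -> median=38.5
Step 7: insert 28 -> lo=[22, 28, 34, 37] (size 4, max 37) hi=[40, 41, 47] (size 3, min 40) -> median=37
Step 8: insert 2 -> lo=[2, 22, 28, 34] (size 4, max 34) hi=[37, 40, 41, 47] (size 4, min 37) -> median=35.5

Answer: 35.5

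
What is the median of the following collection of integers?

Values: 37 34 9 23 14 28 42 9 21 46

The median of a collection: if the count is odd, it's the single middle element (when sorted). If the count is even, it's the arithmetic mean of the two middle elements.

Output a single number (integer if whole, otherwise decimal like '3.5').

Step 1: insert 37 -> lo=[37] (size 1, max 37) hi=[] (size 0) -> median=37
Step 2: insert 34 -> lo=[34] (size 1, max 34) hi=[37] (size 1, min 37) -> median=35.5
Step 3: insert 9 -> lo=[9, 34] (size 2, max 34) hi=[37] (size 1, min 37) -> median=34
Step 4: insert 23 -> lo=[9, 23] (size 2, max 23) hi=[34, 37] (size 2, min 34) -> median=28.5
Step 5: insert 14 -> lo=[9, 14, 23] (size 3, max 23) hi=[34, 37] (size 2, min 34) -> median=23
Step 6: insert 28 -> lo=[9, 14, 23] (size 3, max 23) hi=[28, 34, 37] (size 3, min 28) -> median=25.5
Step 7: insert 42 -> lo=[9, 14, 23, 28] (size 4, max 28) hi=[34, 37, 42] (size 3, min 34) -> median=28
Step 8: insert 9 -> lo=[9, 9, 14, 23] (size 4, max 23) hi=[28, 34, 37, 42] (size 4, min 28) -> median=25.5
Step 9: insert 21 -> lo=[9, 9, 14, 21, 23] (size 5, max 23) hi=[28, 34, 37, 42] (size 4, min 28) -> median=23
Step 10: insert 46 -> lo=[9, 9, 14, 21, 23] (size 5, max 23) hi=[28, 34, 37, 42, 46] (size 5, min 28) -> median=25.5

Answer: 25.5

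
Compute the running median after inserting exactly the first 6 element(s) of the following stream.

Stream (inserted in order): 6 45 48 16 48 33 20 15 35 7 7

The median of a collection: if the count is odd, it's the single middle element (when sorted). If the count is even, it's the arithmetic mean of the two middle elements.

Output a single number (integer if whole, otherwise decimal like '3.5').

Step 1: insert 6 -> lo=[6] (size 1, max 6) hi=[] (size 0) -> median=6
Step 2: insert 45 -> lo=[6] (size 1, max 6) hi=[45] (size 1, min 45) -> median=25.5
Step 3: insert 48 -> lo=[6, 45] (size 2, max 45) hi=[48] (size 1, min 48) -> median=45
Step 4: insert 16 -> lo=[6, 16] (size 2, max 16) hi=[45, 48] (size 2, min 45) -> median=30.5
Step 5: insert 48 -> lo=[6, 16, 45] (size 3, max 45) hi=[48, 48] (size 2, min 48) -> median=45
Step 6: insert 33 -> lo=[6, 16, 33] (size 3, max 33) hi=[45, 48, 48] (size 3, min 45) -> median=39

Answer: 39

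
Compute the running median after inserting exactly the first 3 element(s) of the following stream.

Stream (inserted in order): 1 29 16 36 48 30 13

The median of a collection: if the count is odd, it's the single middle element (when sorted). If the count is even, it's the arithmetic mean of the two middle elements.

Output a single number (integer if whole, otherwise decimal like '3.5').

Step 1: insert 1 -> lo=[1] (size 1, max 1) hi=[] (size 0) -> median=1
Step 2: insert 29 -> lo=[1] (size 1, max 1) hi=[29] (size 1, min 29) -> median=15
Step 3: insert 16 -> lo=[1, 16] (size 2, max 16) hi=[29] (size 1, min 29) -> median=16

Answer: 16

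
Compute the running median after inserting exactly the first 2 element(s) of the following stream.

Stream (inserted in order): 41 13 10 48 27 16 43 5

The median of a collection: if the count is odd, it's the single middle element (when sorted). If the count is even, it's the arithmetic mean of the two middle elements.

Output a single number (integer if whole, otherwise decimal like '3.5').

Answer: 27

Derivation:
Step 1: insert 41 -> lo=[41] (size 1, max 41) hi=[] (size 0) -> median=41
Step 2: insert 13 -> lo=[13] (size 1, max 13) hi=[41] (size 1, min 41) -> median=27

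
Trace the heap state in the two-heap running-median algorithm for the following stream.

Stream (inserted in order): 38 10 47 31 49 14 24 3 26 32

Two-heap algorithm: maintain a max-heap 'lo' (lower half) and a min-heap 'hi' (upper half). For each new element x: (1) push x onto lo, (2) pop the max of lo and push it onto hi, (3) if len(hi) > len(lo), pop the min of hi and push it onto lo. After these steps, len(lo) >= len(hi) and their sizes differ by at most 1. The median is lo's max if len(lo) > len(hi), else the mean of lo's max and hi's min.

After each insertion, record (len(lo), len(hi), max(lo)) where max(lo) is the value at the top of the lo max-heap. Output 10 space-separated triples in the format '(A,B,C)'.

Step 1: insert 38 -> lo=[38] hi=[] -> (len(lo)=1, len(hi)=0, max(lo)=38)
Step 2: insert 10 -> lo=[10] hi=[38] -> (len(lo)=1, len(hi)=1, max(lo)=10)
Step 3: insert 47 -> lo=[10, 38] hi=[47] -> (len(lo)=2, len(hi)=1, max(lo)=38)
Step 4: insert 31 -> lo=[10, 31] hi=[38, 47] -> (len(lo)=2, len(hi)=2, max(lo)=31)
Step 5: insert 49 -> lo=[10, 31, 38] hi=[47, 49] -> (len(lo)=3, len(hi)=2, max(lo)=38)
Step 6: insert 14 -> lo=[10, 14, 31] hi=[38, 47, 49] -> (len(lo)=3, len(hi)=3, max(lo)=31)
Step 7: insert 24 -> lo=[10, 14, 24, 31] hi=[38, 47, 49] -> (len(lo)=4, len(hi)=3, max(lo)=31)
Step 8: insert 3 -> lo=[3, 10, 14, 24] hi=[31, 38, 47, 49] -> (len(lo)=4, len(hi)=4, max(lo)=24)
Step 9: insert 26 -> lo=[3, 10, 14, 24, 26] hi=[31, 38, 47, 49] -> (len(lo)=5, len(hi)=4, max(lo)=26)
Step 10: insert 32 -> lo=[3, 10, 14, 24, 26] hi=[31, 32, 38, 47, 49] -> (len(lo)=5, len(hi)=5, max(lo)=26)

Answer: (1,0,38) (1,1,10) (2,1,38) (2,2,31) (3,2,38) (3,3,31) (4,3,31) (4,4,24) (5,4,26) (5,5,26)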